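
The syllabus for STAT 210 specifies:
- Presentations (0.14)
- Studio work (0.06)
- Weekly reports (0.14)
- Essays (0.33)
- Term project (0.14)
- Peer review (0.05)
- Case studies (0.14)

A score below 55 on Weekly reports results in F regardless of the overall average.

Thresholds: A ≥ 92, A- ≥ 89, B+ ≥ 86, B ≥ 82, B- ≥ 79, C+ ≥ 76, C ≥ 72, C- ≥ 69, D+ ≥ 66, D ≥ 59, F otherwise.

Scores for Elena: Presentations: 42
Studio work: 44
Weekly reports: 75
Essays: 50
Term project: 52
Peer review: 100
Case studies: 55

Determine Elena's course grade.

Weekly reports score 75 ≥ 55: minimum met.
Weighted total:
  Presentations 42 × 0.14 = 5.88
  Studio work 44 × 0.06 = 2.64
  Weekly reports 75 × 0.14 = 10.5
  Essays 50 × 0.33 = 16.5
  Term project 52 × 0.14 = 7.28
  Peer review 100 × 0.05 = 5
  Case studies 55 × 0.14 = 7.7
Sum = 55.5
55.5 < 59 → F

F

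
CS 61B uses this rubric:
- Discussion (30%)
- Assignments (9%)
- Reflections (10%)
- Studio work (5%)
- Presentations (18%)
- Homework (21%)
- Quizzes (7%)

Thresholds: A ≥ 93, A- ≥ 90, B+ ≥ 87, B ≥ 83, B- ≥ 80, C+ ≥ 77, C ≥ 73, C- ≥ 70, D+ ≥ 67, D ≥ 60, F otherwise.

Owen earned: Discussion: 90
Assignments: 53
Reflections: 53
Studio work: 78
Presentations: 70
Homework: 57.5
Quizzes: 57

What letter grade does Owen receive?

D+

Weighted total:
  Discussion 90 × 0.3 = 27
  Assignments 53 × 0.09 = 4.77
  Reflections 53 × 0.1 = 5.3
  Studio work 78 × 0.05 = 3.9
  Presentations 70 × 0.18 = 12.6
  Homework 57.5 × 0.21 = 12.075
  Quizzes 57 × 0.07 = 3.99
Sum = 69.635
69.635 is ≥ 67 and < 70 → D+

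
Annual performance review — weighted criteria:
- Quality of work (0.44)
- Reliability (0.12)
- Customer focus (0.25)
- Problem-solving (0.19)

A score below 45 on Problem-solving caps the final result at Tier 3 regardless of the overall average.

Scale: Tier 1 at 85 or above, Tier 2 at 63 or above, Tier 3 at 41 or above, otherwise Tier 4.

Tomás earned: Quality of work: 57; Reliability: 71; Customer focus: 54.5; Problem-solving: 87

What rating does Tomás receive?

Problem-solving score 87 ≥ 45: minimum met.
Weighted total:
  Quality of work 57 × 0.44 = 25.08
  Reliability 71 × 0.12 = 8.52
  Customer focus 54.5 × 0.25 = 13.625
  Problem-solving 87 × 0.19 = 16.53
Sum = 63.755
63.755 is ≥ 63 and < 85 → Tier 2

Tier 2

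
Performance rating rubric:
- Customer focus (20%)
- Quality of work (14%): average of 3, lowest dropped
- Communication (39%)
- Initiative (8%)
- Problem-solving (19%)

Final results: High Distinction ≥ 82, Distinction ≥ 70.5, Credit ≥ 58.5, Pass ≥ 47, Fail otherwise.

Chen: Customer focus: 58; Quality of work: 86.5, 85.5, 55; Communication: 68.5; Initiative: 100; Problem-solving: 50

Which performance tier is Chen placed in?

Credit

Quality of work: drop 55 → average of remaining 2 = 172/2 = 86
Weighted total:
  Customer focus 58 × 0.2 = 11.6
  Quality of work 86 × 0.14 = 12.04
  Communication 68.5 × 0.39 = 26.715
  Initiative 100 × 0.08 = 8
  Problem-solving 50 × 0.19 = 9.5
Sum = 67.855
67.855 is ≥ 58.5 and < 70.5 → Credit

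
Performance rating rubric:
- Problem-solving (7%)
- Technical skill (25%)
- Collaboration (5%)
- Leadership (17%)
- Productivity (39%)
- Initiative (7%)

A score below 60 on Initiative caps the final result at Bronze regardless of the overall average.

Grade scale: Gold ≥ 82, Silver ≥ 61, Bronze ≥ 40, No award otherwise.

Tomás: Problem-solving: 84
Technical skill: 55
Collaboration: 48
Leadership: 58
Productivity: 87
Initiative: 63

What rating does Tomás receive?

Initiative score 63 ≥ 60: minimum met.
Weighted total:
  Problem-solving 84 × 0.07 = 5.88
  Technical skill 55 × 0.25 = 13.75
  Collaboration 48 × 0.05 = 2.4
  Leadership 58 × 0.17 = 9.86
  Productivity 87 × 0.39 = 33.93
  Initiative 63 × 0.07 = 4.41
Sum = 70.23
70.23 is ≥ 61 and < 82 → Silver

Silver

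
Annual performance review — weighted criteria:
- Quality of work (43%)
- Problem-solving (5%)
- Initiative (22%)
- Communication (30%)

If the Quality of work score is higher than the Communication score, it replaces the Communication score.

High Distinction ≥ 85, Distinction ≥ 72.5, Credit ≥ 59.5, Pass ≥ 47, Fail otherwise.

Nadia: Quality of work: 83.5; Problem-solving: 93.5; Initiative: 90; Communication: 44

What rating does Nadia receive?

Quality of work (83.5) > Communication (44), so Communication counts as 83.5.
Weighted total:
  Quality of work 83.5 × 0.43 = 35.905
  Problem-solving 93.5 × 0.05 = 4.675
  Initiative 90 × 0.22 = 19.8
  Communication 83.5 × 0.3 = 25.05
Sum = 85.43
85.43 ≥ 85 → High Distinction

High Distinction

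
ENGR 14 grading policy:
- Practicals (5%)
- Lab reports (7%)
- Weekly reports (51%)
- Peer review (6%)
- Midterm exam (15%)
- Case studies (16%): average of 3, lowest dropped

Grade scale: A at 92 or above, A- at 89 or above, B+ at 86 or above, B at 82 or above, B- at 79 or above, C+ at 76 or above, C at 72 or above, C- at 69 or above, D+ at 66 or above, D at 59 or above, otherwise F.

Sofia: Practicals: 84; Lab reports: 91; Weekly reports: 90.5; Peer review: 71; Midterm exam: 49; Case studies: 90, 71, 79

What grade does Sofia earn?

B-

Case studies: drop 71 → average of remaining 2 = 169/2 = 84.5
Weighted total:
  Practicals 84 × 0.05 = 4.2
  Lab reports 91 × 0.07 = 6.37
  Weekly reports 90.5 × 0.51 = 46.155
  Peer review 71 × 0.06 = 4.26
  Midterm exam 49 × 0.15 = 7.35
  Case studies 84.5 × 0.16 = 13.52
Sum = 81.855
81.855 is ≥ 79 and < 82 → B-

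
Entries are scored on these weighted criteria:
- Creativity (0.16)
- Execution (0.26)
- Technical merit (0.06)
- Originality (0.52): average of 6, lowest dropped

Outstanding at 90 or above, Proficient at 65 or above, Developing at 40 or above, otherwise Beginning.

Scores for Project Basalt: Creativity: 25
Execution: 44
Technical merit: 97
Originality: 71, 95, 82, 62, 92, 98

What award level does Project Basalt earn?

Originality: drop 62 → average of remaining 5 = 438/5 = 87.6
Weighted total:
  Creativity 25 × 0.16 = 4
  Execution 44 × 0.26 = 11.44
  Technical merit 97 × 0.06 = 5.82
  Originality 87.6 × 0.52 = 45.552
Sum = 66.812
66.812 is ≥ 65 and < 90 → Proficient

Proficient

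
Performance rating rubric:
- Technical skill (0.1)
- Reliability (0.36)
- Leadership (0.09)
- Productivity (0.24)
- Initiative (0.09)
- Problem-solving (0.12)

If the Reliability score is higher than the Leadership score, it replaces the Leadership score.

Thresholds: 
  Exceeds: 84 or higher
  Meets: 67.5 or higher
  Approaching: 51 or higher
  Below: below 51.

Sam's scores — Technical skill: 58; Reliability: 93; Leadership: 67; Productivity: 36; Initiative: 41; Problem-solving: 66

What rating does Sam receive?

Meets

Reliability (93) > Leadership (67), so Leadership counts as 93.
Weighted total:
  Technical skill 58 × 0.1 = 5.8
  Reliability 93 × 0.36 = 33.48
  Leadership 93 × 0.09 = 8.37
  Productivity 36 × 0.24 = 8.64
  Initiative 41 × 0.09 = 3.69
  Problem-solving 66 × 0.12 = 7.92
Sum = 67.9
67.9 is ≥ 67.5 and < 84 → Meets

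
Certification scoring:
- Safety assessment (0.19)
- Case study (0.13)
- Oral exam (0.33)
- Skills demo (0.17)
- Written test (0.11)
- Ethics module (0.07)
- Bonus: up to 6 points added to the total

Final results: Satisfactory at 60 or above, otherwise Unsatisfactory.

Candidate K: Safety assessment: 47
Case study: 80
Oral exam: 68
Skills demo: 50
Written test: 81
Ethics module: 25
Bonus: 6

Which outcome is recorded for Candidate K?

Weighted total:
  Safety assessment 47 × 0.19 = 8.93
  Case study 80 × 0.13 = 10.4
  Oral exam 68 × 0.33 = 22.44
  Skills demo 50 × 0.17 = 8.5
  Written test 81 × 0.11 = 8.91
  Ethics module 25 × 0.07 = 1.75
Sum = 60.93
Bonus: 60.93 + 6 = 66.93
66.93 ≥ 60 → Satisfactory

Satisfactory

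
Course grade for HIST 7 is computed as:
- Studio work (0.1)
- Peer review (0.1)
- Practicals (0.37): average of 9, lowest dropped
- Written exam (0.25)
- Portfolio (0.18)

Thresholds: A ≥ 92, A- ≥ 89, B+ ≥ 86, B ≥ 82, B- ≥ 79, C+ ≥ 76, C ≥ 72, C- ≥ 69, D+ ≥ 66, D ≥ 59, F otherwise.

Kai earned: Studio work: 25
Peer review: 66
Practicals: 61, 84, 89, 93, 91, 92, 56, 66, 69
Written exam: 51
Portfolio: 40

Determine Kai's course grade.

Practicals: drop 56 → average of remaining 8 = 645/8 = 80.625
Weighted total:
  Studio work 25 × 0.1 = 2.5
  Peer review 66 × 0.1 = 6.6
  Practicals 80.625 × 0.37 = 29.83125
  Written exam 51 × 0.25 = 12.75
  Portfolio 40 × 0.18 = 7.2
Sum = 58.88125
58.88125 < 59 → F

F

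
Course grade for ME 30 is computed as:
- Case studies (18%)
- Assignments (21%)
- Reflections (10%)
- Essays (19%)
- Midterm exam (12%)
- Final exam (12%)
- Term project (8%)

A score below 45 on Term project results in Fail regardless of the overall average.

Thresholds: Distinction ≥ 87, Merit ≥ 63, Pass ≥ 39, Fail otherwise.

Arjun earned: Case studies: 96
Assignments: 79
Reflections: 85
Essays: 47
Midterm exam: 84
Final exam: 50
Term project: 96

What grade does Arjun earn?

Term project score 96 ≥ 45: minimum met.
Weighted total:
  Case studies 96 × 0.18 = 17.28
  Assignments 79 × 0.21 = 16.59
  Reflections 85 × 0.1 = 8.5
  Essays 47 × 0.19 = 8.93
  Midterm exam 84 × 0.12 = 10.08
  Final exam 50 × 0.12 = 6
  Term project 96 × 0.08 = 7.68
Sum = 75.06
75.06 is ≥ 63 and < 87 → Merit

Merit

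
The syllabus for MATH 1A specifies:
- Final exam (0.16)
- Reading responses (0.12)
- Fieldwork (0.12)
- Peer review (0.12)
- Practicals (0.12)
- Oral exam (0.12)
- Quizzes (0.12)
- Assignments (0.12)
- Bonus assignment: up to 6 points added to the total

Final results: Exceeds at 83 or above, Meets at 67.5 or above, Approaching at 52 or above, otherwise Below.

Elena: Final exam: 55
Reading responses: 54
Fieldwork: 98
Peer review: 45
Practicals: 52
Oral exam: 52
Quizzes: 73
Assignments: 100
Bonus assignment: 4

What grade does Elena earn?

Meets

Weighted total:
  Final exam 55 × 0.16 = 8.8
  Reading responses 54 × 0.12 = 6.48
  Fieldwork 98 × 0.12 = 11.76
  Peer review 45 × 0.12 = 5.4
  Practicals 52 × 0.12 = 6.24
  Oral exam 52 × 0.12 = 6.24
  Quizzes 73 × 0.12 = 8.76
  Assignments 100 × 0.12 = 12
Sum = 65.68
Bonus assignment: 65.68 + 4 = 69.68
69.68 is ≥ 67.5 and < 83 → Meets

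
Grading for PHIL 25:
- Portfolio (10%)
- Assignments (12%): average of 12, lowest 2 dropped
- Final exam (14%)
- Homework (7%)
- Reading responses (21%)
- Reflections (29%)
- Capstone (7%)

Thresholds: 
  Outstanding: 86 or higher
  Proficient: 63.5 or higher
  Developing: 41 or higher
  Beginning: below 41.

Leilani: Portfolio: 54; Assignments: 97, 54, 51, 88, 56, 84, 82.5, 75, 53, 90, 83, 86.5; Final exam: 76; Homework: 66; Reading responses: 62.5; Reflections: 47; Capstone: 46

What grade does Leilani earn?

Developing

Assignments: drop 51, 53 → average of remaining 10 = 796/10 = 79.6
Weighted total:
  Portfolio 54 × 0.1 = 5.4
  Assignments 79.6 × 0.12 = 9.552
  Final exam 76 × 0.14 = 10.64
  Homework 66 × 0.07 = 4.62
  Reading responses 62.5 × 0.21 = 13.125
  Reflections 47 × 0.29 = 13.63
  Capstone 46 × 0.07 = 3.22
Sum = 60.187
60.187 is ≥ 41 and < 63.5 → Developing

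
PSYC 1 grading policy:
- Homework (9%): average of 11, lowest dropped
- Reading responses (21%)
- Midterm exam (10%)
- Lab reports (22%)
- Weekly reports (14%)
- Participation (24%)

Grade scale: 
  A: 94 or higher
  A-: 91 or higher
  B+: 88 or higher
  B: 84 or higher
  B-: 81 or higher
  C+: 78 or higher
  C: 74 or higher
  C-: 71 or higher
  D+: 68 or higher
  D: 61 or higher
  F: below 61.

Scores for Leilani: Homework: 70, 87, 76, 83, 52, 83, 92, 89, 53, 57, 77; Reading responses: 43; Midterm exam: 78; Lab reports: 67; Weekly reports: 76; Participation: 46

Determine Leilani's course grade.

F

Homework: drop 52 → average of remaining 10 = 767/10 = 76.7
Weighted total:
  Homework 76.7 × 0.09 = 6.903
  Reading responses 43 × 0.21 = 9.03
  Midterm exam 78 × 0.1 = 7.8
  Lab reports 67 × 0.22 = 14.74
  Weekly reports 76 × 0.14 = 10.64
  Participation 46 × 0.24 = 11.04
Sum = 60.153
60.153 < 61 → F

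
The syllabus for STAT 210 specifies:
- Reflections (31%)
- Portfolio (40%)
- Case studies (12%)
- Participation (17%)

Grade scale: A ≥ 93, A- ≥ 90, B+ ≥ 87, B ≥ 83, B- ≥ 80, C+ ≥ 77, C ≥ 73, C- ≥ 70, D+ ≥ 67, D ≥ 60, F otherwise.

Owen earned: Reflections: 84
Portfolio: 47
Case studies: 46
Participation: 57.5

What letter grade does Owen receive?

Weighted total:
  Reflections 84 × 0.31 = 26.04
  Portfolio 47 × 0.4 = 18.8
  Case studies 46 × 0.12 = 5.52
  Participation 57.5 × 0.17 = 9.775
Sum = 60.135
60.135 is ≥ 60 and < 67 → D

D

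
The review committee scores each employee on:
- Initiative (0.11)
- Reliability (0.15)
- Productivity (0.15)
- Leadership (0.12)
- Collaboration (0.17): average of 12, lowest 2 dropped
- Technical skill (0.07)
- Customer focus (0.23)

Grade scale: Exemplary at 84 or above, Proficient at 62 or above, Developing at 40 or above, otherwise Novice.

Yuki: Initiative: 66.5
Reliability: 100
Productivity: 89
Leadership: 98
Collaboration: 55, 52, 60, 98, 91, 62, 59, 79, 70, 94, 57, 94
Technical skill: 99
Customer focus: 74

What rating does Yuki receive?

Exemplary

Collaboration: drop 52, 55 → average of remaining 10 = 764/10 = 76.4
Weighted total:
  Initiative 66.5 × 0.11 = 7.315
  Reliability 100 × 0.15 = 15
  Productivity 89 × 0.15 = 13.35
  Leadership 98 × 0.12 = 11.76
  Collaboration 76.4 × 0.17 = 12.988
  Technical skill 99 × 0.07 = 6.93
  Customer focus 74 × 0.23 = 17.02
Sum = 84.363
84.363 ≥ 84 → Exemplary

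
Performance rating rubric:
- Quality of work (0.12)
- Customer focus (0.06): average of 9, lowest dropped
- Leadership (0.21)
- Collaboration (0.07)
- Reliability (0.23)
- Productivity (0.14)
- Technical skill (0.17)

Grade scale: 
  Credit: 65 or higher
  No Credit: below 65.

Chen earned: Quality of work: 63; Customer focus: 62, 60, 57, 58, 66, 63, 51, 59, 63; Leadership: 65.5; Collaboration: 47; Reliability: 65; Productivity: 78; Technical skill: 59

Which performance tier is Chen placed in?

No Credit

Customer focus: drop 51 → average of remaining 8 = 488/8 = 61
Weighted total:
  Quality of work 63 × 0.12 = 7.56
  Customer focus 61 × 0.06 = 3.66
  Leadership 65.5 × 0.21 = 13.755
  Collaboration 47 × 0.07 = 3.29
  Reliability 65 × 0.23 = 14.95
  Productivity 78 × 0.14 = 10.92
  Technical skill 59 × 0.17 = 10.03
Sum = 64.165
64.165 < 65 → No Credit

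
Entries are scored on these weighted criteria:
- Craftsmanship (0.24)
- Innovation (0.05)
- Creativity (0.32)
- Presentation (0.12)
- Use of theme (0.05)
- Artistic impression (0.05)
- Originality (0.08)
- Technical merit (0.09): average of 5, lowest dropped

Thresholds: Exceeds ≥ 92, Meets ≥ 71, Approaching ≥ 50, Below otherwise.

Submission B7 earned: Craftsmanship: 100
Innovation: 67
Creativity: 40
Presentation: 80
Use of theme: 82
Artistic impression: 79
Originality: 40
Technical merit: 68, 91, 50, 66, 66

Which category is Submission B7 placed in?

Technical merit: drop 50 → average of remaining 4 = 291/4 = 72.75
Weighted total:
  Craftsmanship 100 × 0.24 = 24
  Innovation 67 × 0.05 = 3.35
  Creativity 40 × 0.32 = 12.8
  Presentation 80 × 0.12 = 9.6
  Use of theme 82 × 0.05 = 4.1
  Artistic impression 79 × 0.05 = 3.95
  Originality 40 × 0.08 = 3.2
  Technical merit 72.75 × 0.09 = 6.5475
Sum = 67.5475
67.5475 is ≥ 50 and < 71 → Approaching

Approaching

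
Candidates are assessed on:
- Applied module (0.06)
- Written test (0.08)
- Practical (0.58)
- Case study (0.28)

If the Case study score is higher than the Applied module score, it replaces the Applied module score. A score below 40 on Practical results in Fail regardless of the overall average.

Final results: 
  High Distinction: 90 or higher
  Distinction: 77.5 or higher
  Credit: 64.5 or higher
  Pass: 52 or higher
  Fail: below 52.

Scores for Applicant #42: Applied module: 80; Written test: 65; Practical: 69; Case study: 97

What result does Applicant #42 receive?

Distinction

Case study (97) > Applied module (80), so Applied module counts as 97.
Practical score 69 ≥ 40: minimum met.
Weighted total:
  Applied module 97 × 0.06 = 5.82
  Written test 65 × 0.08 = 5.2
  Practical 69 × 0.58 = 40.02
  Case study 97 × 0.28 = 27.16
Sum = 78.2
78.2 is ≥ 77.5 and < 90 → Distinction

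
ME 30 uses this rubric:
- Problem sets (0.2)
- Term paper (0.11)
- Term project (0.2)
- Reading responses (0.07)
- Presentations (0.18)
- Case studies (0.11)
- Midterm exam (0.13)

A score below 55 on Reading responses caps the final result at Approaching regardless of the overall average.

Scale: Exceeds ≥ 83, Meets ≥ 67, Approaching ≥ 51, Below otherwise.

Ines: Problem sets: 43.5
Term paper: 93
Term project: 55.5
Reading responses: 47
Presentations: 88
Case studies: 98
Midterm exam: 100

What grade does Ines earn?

Reading responses score 47 < 55: minimum not met.
Weighted total:
  Problem sets 43.5 × 0.2 = 8.7
  Term paper 93 × 0.11 = 10.23
  Term project 55.5 × 0.2 = 11.1
  Reading responses 47 × 0.07 = 3.29
  Presentations 88 × 0.18 = 15.84
  Case studies 98 × 0.11 = 10.78
  Midterm exam 100 × 0.13 = 13
Sum = 72.94
72.94 would be Meets; cap at Approaching applies → Approaching.

Approaching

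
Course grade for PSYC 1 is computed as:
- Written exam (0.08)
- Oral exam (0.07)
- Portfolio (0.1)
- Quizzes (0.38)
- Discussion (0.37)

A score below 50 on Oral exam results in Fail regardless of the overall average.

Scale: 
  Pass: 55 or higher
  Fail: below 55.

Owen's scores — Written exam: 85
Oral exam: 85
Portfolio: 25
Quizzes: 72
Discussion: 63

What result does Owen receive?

Pass

Oral exam score 85 ≥ 50: minimum met.
Weighted total:
  Written exam 85 × 0.08 = 6.8
  Oral exam 85 × 0.07 = 5.95
  Portfolio 25 × 0.1 = 2.5
  Quizzes 72 × 0.38 = 27.36
  Discussion 63 × 0.37 = 23.31
Sum = 65.92
65.92 ≥ 55 → Pass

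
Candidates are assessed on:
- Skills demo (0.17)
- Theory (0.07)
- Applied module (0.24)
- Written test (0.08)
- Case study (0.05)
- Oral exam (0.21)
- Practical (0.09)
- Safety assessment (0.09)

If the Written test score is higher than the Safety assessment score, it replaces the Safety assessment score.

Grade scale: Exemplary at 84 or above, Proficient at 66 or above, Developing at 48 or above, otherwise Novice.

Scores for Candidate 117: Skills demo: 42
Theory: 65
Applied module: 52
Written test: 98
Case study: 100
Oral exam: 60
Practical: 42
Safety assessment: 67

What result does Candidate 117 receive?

Written test (98) > Safety assessment (67), so Safety assessment counts as 98.
Weighted total:
  Skills demo 42 × 0.17 = 7.14
  Theory 65 × 0.07 = 4.55
  Applied module 52 × 0.24 = 12.48
  Written test 98 × 0.08 = 7.84
  Case study 100 × 0.05 = 5
  Oral exam 60 × 0.21 = 12.6
  Practical 42 × 0.09 = 3.78
  Safety assessment 98 × 0.09 = 8.82
Sum = 62.21
62.21 is ≥ 48 and < 66 → Developing

Developing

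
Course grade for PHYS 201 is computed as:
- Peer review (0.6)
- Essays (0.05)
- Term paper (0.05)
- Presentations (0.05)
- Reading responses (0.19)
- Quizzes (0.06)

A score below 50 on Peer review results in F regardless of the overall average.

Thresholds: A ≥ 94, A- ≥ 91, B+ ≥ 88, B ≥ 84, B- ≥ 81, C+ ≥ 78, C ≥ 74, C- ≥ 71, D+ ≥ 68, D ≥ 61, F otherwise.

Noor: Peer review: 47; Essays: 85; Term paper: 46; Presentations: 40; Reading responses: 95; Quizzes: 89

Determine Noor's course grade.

F

Peer review score 47 < 50: minimum not met.
Weighted total:
  Peer review 47 × 0.6 = 28.2
  Essays 85 × 0.05 = 4.25
  Term paper 46 × 0.05 = 2.3
  Presentations 40 × 0.05 = 2
  Reading responses 95 × 0.19 = 18.05
  Quizzes 89 × 0.06 = 5.34
Sum = 60.14
Because the Peer review minimum was not met, the result is F.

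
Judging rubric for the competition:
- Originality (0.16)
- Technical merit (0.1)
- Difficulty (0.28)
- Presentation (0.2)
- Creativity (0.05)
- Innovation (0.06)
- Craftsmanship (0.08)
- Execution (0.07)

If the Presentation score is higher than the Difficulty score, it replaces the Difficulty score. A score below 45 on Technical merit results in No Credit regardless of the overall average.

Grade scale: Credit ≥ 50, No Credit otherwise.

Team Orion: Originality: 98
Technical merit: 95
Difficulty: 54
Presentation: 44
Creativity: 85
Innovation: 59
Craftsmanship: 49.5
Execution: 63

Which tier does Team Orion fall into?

Credit

Presentation (44) ≤ Difficulty (54), so Difficulty stays at 54.
Technical merit score 95 ≥ 45: minimum met.
Weighted total:
  Originality 98 × 0.16 = 15.68
  Technical merit 95 × 0.1 = 9.5
  Difficulty 54 × 0.28 = 15.12
  Presentation 44 × 0.2 = 8.8
  Creativity 85 × 0.05 = 4.25
  Innovation 59 × 0.06 = 3.54
  Craftsmanship 49.5 × 0.08 = 3.96
  Execution 63 × 0.07 = 4.41
Sum = 65.26
65.26 ≥ 50 → Credit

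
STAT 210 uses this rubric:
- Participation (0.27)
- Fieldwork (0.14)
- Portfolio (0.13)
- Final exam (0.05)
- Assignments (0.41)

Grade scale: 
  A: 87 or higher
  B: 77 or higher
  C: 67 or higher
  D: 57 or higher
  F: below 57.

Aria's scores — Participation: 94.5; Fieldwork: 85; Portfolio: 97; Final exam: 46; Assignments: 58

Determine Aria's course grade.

C

Weighted total:
  Participation 94.5 × 0.27 = 25.515
  Fieldwork 85 × 0.14 = 11.9
  Portfolio 97 × 0.13 = 12.61
  Final exam 46 × 0.05 = 2.3
  Assignments 58 × 0.41 = 23.78
Sum = 76.105
76.105 is ≥ 67 and < 77 → C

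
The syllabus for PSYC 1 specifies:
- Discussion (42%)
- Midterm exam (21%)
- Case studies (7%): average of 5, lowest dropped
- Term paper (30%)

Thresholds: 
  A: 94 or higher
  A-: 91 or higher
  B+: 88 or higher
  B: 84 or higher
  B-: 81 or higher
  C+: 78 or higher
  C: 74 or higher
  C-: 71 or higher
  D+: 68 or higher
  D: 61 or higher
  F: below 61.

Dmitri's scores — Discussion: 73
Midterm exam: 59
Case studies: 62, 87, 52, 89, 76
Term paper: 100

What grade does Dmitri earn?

C+

Case studies: drop 52 → average of remaining 4 = 314/4 = 78.5
Weighted total:
  Discussion 73 × 0.42 = 30.66
  Midterm exam 59 × 0.21 = 12.39
  Case studies 78.5 × 0.07 = 5.495
  Term paper 100 × 0.3 = 30
Sum = 78.545
78.545 is ≥ 78 and < 81 → C+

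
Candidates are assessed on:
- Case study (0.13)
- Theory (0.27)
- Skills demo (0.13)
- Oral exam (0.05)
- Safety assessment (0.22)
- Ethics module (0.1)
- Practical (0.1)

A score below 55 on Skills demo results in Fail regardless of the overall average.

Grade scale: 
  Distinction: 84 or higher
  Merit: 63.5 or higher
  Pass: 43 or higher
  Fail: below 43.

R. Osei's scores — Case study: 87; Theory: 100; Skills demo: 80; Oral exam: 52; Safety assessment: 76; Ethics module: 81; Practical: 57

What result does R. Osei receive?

Merit

Skills demo score 80 ≥ 55: minimum met.
Weighted total:
  Case study 87 × 0.13 = 11.31
  Theory 100 × 0.27 = 27
  Skills demo 80 × 0.13 = 10.4
  Oral exam 52 × 0.05 = 2.6
  Safety assessment 76 × 0.22 = 16.72
  Ethics module 81 × 0.1 = 8.1
  Practical 57 × 0.1 = 5.7
Sum = 81.83
81.83 is ≥ 63.5 and < 84 → Merit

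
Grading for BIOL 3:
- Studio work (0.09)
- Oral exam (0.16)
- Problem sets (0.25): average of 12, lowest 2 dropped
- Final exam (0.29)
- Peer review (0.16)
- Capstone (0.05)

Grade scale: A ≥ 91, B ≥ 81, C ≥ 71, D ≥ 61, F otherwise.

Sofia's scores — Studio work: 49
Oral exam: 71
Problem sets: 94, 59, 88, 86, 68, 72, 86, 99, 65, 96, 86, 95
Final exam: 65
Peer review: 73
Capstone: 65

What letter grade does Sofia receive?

C

Problem sets: drop 59, 65 → average of remaining 10 = 870/10 = 87
Weighted total:
  Studio work 49 × 0.09 = 4.41
  Oral exam 71 × 0.16 = 11.36
  Problem sets 87 × 0.25 = 21.75
  Final exam 65 × 0.29 = 18.85
  Peer review 73 × 0.16 = 11.68
  Capstone 65 × 0.05 = 3.25
Sum = 71.3
71.3 is ≥ 71 and < 81 → C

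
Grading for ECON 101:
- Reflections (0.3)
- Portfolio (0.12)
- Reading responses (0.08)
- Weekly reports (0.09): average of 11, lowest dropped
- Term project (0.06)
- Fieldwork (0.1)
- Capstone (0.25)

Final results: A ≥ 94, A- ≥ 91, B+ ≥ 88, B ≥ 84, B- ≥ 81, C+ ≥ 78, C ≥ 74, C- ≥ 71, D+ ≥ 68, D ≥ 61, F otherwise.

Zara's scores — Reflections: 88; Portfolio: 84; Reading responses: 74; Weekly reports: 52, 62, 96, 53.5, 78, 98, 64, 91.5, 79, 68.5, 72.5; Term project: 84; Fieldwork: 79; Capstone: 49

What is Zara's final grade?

Weekly reports: drop 52 → average of remaining 10 = 763/10 = 76.3
Weighted total:
  Reflections 88 × 0.3 = 26.4
  Portfolio 84 × 0.12 = 10.08
  Reading responses 74 × 0.08 = 5.92
  Weekly reports 76.3 × 0.09 = 6.867
  Term project 84 × 0.06 = 5.04
  Fieldwork 79 × 0.1 = 7.9
  Capstone 49 × 0.25 = 12.25
Sum = 74.457
74.457 is ≥ 74 and < 78 → C

C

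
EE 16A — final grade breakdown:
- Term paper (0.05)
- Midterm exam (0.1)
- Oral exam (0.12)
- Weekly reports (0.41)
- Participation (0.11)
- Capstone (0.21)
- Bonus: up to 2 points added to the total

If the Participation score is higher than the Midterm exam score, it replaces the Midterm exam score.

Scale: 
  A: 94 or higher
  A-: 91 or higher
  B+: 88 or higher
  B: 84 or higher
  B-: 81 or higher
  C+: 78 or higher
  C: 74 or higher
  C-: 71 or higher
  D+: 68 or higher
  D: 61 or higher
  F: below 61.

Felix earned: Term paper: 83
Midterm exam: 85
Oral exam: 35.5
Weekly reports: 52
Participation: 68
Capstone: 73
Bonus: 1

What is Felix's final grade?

Participation (68) ≤ Midterm exam (85), so Midterm exam stays at 85.
Weighted total:
  Term paper 83 × 0.05 = 4.15
  Midterm exam 85 × 0.1 = 8.5
  Oral exam 35.5 × 0.12 = 4.26
  Weekly reports 52 × 0.41 = 21.32
  Participation 68 × 0.11 = 7.48
  Capstone 73 × 0.21 = 15.33
Sum = 61.04
Bonus: 61.04 + 1 = 62.04
62.04 is ≥ 61 and < 68 → D

D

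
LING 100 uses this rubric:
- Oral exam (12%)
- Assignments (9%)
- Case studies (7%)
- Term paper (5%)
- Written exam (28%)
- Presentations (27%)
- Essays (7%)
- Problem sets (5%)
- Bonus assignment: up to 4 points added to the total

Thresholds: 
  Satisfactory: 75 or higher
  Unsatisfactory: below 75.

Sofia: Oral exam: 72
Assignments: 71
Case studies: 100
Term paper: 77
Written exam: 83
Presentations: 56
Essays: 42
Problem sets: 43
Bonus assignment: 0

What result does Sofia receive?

Weighted total:
  Oral exam 72 × 0.12 = 8.64
  Assignments 71 × 0.09 = 6.39
  Case studies 100 × 0.07 = 7
  Term paper 77 × 0.05 = 3.85
  Written exam 83 × 0.28 = 23.24
  Presentations 56 × 0.27 = 15.12
  Essays 42 × 0.07 = 2.94
  Problem sets 43 × 0.05 = 2.15
Sum = 69.33
Bonus assignment: 69.33 + 0 = 69.33
69.33 < 75 → Unsatisfactory

Unsatisfactory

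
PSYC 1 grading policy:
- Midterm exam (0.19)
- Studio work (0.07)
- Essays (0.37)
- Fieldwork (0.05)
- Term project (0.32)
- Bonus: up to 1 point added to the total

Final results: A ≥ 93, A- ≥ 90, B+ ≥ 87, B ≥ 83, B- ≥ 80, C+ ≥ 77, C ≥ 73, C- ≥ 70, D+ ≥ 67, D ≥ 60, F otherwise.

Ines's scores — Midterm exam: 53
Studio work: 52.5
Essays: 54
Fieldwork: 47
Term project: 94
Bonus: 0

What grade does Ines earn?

D

Weighted total:
  Midterm exam 53 × 0.19 = 10.07
  Studio work 52.5 × 0.07 = 3.675
  Essays 54 × 0.37 = 19.98
  Fieldwork 47 × 0.05 = 2.35
  Term project 94 × 0.32 = 30.08
Sum = 66.155
Bonus: 66.155 + 0 = 66.155
66.155 is ≥ 60 and < 67 → D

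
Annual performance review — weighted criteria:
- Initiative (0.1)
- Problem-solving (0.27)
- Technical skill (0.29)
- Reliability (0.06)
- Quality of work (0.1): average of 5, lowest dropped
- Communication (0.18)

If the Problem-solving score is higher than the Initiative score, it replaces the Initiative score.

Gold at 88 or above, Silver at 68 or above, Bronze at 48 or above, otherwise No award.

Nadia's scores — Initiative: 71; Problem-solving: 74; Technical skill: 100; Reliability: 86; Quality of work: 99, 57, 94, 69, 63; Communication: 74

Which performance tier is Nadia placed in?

Silver

Quality of work: drop 57 → average of remaining 4 = 325/4 = 81.25
Problem-solving (74) > Initiative (71), so Initiative counts as 74.
Weighted total:
  Initiative 74 × 0.1 = 7.4
  Problem-solving 74 × 0.27 = 19.98
  Technical skill 100 × 0.29 = 29
  Reliability 86 × 0.06 = 5.16
  Quality of work 81.25 × 0.1 = 8.125
  Communication 74 × 0.18 = 13.32
Sum = 82.985
82.985 is ≥ 68 and < 88 → Silver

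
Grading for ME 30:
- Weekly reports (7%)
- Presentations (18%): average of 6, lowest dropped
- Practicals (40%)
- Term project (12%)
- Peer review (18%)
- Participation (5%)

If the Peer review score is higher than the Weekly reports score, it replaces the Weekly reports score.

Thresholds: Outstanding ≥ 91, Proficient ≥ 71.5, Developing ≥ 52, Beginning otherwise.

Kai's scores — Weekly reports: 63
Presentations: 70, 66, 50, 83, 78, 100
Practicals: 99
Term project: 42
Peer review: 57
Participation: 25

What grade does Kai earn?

Presentations: drop 50 → average of remaining 5 = 397/5 = 79.4
Peer review (57) ≤ Weekly reports (63), so Weekly reports stays at 63.
Weighted total:
  Weekly reports 63 × 0.07 = 4.41
  Presentations 79.4 × 0.18 = 14.292
  Practicals 99 × 0.4 = 39.6
  Term project 42 × 0.12 = 5.04
  Peer review 57 × 0.18 = 10.26
  Participation 25 × 0.05 = 1.25
Sum = 74.852
74.852 is ≥ 71.5 and < 91 → Proficient

Proficient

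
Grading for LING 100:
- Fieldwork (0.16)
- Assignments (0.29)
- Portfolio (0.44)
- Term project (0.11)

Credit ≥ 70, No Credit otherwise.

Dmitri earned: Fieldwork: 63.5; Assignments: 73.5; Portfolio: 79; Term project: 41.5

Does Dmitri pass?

Weighted total:
  Fieldwork 63.5 × 0.16 = 10.16
  Assignments 73.5 × 0.29 = 21.315
  Portfolio 79 × 0.44 = 34.76
  Term project 41.5 × 0.11 = 4.565
Sum = 70.8
70.8 ≥ 70 → Credit

Credit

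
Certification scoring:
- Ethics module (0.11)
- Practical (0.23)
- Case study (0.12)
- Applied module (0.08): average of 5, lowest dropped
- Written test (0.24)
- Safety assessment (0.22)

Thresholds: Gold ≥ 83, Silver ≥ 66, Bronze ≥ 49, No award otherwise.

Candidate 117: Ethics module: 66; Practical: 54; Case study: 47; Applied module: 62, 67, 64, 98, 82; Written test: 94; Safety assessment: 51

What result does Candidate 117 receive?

Bronze

Applied module: drop 62 → average of remaining 4 = 311/4 = 77.75
Weighted total:
  Ethics module 66 × 0.11 = 7.26
  Practical 54 × 0.23 = 12.42
  Case study 47 × 0.12 = 5.64
  Applied module 77.75 × 0.08 = 6.22
  Written test 94 × 0.24 = 22.56
  Safety assessment 51 × 0.22 = 11.22
Sum = 65.32
65.32 is ≥ 49 and < 66 → Bronze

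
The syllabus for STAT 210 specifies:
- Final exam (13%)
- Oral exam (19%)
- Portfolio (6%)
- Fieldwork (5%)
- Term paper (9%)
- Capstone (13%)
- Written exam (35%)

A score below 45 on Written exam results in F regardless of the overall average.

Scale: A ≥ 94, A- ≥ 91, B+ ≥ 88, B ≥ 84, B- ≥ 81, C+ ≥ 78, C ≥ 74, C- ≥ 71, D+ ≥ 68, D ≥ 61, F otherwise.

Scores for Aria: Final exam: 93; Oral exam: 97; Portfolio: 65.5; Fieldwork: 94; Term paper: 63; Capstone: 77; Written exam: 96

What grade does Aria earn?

Written exam score 96 ≥ 45: minimum met.
Weighted total:
  Final exam 93 × 0.13 = 12.09
  Oral exam 97 × 0.19 = 18.43
  Portfolio 65.5 × 0.06 = 3.93
  Fieldwork 94 × 0.05 = 4.7
  Term paper 63 × 0.09 = 5.67
  Capstone 77 × 0.13 = 10.01
  Written exam 96 × 0.35 = 33.6
Sum = 88.43
88.43 is ≥ 88 and < 91 → B+

B+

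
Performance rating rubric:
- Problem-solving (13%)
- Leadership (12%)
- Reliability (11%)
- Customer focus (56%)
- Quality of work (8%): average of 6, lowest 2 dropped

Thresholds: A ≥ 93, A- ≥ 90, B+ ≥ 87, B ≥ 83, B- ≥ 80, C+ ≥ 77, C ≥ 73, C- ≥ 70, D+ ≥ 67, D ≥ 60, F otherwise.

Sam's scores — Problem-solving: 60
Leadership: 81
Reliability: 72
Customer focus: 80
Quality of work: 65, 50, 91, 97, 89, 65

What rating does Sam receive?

C+

Quality of work: drop 50, 65 → average of remaining 4 = 342/4 = 85.5
Weighted total:
  Problem-solving 60 × 0.13 = 7.8
  Leadership 81 × 0.12 = 9.72
  Reliability 72 × 0.11 = 7.92
  Customer focus 80 × 0.56 = 44.8
  Quality of work 85.5 × 0.08 = 6.84
Sum = 77.08
77.08 is ≥ 77 and < 80 → C+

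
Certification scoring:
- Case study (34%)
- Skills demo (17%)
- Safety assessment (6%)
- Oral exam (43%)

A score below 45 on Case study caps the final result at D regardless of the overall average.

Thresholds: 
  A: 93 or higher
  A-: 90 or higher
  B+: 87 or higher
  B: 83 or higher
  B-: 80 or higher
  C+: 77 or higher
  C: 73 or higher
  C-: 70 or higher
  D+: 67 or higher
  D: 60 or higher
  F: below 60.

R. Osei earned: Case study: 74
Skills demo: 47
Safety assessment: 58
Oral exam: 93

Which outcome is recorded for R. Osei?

C

Case study score 74 ≥ 45: minimum met.
Weighted total:
  Case study 74 × 0.34 = 25.16
  Skills demo 47 × 0.17 = 7.99
  Safety assessment 58 × 0.06 = 3.48
  Oral exam 93 × 0.43 = 39.99
Sum = 76.62
76.62 is ≥ 73 and < 77 → C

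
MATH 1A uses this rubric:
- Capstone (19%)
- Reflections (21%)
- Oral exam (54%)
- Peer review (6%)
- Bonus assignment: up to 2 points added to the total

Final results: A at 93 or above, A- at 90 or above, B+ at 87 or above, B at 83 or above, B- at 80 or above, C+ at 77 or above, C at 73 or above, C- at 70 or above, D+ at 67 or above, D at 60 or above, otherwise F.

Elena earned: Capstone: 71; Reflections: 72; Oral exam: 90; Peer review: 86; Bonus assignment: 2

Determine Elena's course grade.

Weighted total:
  Capstone 71 × 0.19 = 13.49
  Reflections 72 × 0.21 = 15.12
  Oral exam 90 × 0.54 = 48.6
  Peer review 86 × 0.06 = 5.16
Sum = 82.37
Bonus assignment: 82.37 + 2 = 84.37
84.37 is ≥ 83 and < 87 → B

B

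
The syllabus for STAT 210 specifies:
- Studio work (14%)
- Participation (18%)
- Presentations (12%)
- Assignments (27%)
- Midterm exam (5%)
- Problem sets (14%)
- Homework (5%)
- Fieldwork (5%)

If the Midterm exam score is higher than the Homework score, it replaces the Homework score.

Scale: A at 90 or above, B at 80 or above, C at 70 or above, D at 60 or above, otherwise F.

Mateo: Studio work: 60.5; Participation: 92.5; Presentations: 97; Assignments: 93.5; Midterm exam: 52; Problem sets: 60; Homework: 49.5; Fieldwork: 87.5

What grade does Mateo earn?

C

Midterm exam (52) > Homework (49.5), so Homework counts as 52.
Weighted total:
  Studio work 60.5 × 0.14 = 8.47
  Participation 92.5 × 0.18 = 16.65
  Presentations 97 × 0.12 = 11.64
  Assignments 93.5 × 0.27 = 25.245
  Midterm exam 52 × 0.05 = 2.6
  Problem sets 60 × 0.14 = 8.4
  Homework 52 × 0.05 = 2.6
  Fieldwork 87.5 × 0.05 = 4.375
Sum = 79.98
79.98 is ≥ 70 and < 80 → C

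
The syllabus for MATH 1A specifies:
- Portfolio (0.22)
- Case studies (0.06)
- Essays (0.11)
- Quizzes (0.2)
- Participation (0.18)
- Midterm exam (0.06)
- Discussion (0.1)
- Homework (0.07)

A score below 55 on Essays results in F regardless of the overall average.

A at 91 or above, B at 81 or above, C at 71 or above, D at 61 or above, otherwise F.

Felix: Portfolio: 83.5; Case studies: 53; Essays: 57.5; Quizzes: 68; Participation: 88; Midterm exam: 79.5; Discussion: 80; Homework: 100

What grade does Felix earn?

Essays score 57.5 ≥ 55: minimum met.
Weighted total:
  Portfolio 83.5 × 0.22 = 18.37
  Case studies 53 × 0.06 = 3.18
  Essays 57.5 × 0.11 = 6.325
  Quizzes 68 × 0.2 = 13.6
  Participation 88 × 0.18 = 15.84
  Midterm exam 79.5 × 0.06 = 4.77
  Discussion 80 × 0.1 = 8
  Homework 100 × 0.07 = 7
Sum = 77.085
77.085 is ≥ 71 and < 81 → C

C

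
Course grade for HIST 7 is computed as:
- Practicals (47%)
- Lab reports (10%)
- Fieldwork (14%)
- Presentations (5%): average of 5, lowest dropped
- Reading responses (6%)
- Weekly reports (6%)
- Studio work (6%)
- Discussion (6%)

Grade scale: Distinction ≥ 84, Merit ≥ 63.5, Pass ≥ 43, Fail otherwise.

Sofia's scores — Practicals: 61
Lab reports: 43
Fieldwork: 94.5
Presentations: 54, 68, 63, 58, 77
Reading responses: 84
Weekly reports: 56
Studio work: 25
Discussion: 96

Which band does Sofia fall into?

Presentations: drop 54 → average of remaining 4 = 266/4 = 66.5
Weighted total:
  Practicals 61 × 0.47 = 28.67
  Lab reports 43 × 0.1 = 4.3
  Fieldwork 94.5 × 0.14 = 13.23
  Presentations 66.5 × 0.05 = 3.325
  Reading responses 84 × 0.06 = 5.04
  Weekly reports 56 × 0.06 = 3.36
  Studio work 25 × 0.06 = 1.5
  Discussion 96 × 0.06 = 5.76
Sum = 65.185
65.185 is ≥ 63.5 and < 84 → Merit

Merit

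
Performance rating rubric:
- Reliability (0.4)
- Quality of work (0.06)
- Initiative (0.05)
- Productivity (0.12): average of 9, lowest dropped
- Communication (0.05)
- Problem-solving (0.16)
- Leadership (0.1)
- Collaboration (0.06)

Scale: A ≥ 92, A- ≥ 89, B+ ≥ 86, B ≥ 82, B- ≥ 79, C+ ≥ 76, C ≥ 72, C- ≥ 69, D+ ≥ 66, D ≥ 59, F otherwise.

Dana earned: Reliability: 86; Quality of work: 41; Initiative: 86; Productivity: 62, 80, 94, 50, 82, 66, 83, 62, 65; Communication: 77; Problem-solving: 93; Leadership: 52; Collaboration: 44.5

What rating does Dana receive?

Productivity: drop 50 → average of remaining 8 = 594/8 = 74.25
Weighted total:
  Reliability 86 × 0.4 = 34.4
  Quality of work 41 × 0.06 = 2.46
  Initiative 86 × 0.05 = 4.3
  Productivity 74.25 × 0.12 = 8.91
  Communication 77 × 0.05 = 3.85
  Problem-solving 93 × 0.16 = 14.88
  Leadership 52 × 0.1 = 5.2
  Collaboration 44.5 × 0.06 = 2.67
Sum = 76.67
76.67 is ≥ 76 and < 79 → C+

C+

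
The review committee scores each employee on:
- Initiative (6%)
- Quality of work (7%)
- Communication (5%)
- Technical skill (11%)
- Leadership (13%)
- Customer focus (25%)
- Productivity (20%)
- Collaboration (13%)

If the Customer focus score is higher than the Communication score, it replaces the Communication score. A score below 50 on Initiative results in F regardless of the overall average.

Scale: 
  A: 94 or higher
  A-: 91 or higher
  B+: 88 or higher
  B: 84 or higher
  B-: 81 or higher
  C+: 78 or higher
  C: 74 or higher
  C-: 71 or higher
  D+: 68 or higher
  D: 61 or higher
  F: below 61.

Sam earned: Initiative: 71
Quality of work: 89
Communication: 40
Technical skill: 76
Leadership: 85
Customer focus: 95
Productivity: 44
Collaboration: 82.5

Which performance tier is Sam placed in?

Customer focus (95) > Communication (40), so Communication counts as 95.
Initiative score 71 ≥ 50: minimum met.
Weighted total:
  Initiative 71 × 0.06 = 4.26
  Quality of work 89 × 0.07 = 6.23
  Communication 95 × 0.05 = 4.75
  Technical skill 76 × 0.11 = 8.36
  Leadership 85 × 0.13 = 11.05
  Customer focus 95 × 0.25 = 23.75
  Productivity 44 × 0.2 = 8.8
  Collaboration 82.5 × 0.13 = 10.725
Sum = 77.925
77.925 is ≥ 74 and < 78 → C

C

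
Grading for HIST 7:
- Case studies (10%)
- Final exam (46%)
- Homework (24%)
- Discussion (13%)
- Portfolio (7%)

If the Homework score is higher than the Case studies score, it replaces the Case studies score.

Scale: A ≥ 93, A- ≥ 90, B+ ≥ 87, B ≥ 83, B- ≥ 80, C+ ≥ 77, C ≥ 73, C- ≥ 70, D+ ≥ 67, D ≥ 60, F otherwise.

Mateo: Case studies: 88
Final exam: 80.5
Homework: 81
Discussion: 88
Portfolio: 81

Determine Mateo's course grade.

B-

Homework (81) ≤ Case studies (88), so Case studies stays at 88.
Weighted total:
  Case studies 88 × 0.1 = 8.8
  Final exam 80.5 × 0.46 = 37.03
  Homework 81 × 0.24 = 19.44
  Discussion 88 × 0.13 = 11.44
  Portfolio 81 × 0.07 = 5.67
Sum = 82.38
82.38 is ≥ 80 and < 83 → B-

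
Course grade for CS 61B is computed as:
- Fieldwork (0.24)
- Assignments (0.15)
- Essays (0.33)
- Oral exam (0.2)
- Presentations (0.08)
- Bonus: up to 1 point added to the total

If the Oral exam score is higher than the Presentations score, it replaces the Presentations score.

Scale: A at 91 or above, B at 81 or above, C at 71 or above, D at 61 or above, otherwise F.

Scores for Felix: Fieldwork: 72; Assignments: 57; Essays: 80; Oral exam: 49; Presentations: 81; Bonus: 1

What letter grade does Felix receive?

Oral exam (49) ≤ Presentations (81), so Presentations stays at 81.
Weighted total:
  Fieldwork 72 × 0.24 = 17.28
  Assignments 57 × 0.15 = 8.55
  Essays 80 × 0.33 = 26.4
  Oral exam 49 × 0.2 = 9.8
  Presentations 81 × 0.08 = 6.48
Sum = 68.51
Bonus: 68.51 + 1 = 69.51
69.51 is ≥ 61 and < 71 → D

D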